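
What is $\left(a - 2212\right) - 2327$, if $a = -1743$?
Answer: $-6282$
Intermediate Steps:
$\left(a - 2212\right) - 2327 = \left(-1743 - 2212\right) - 2327 = -3955 - 2327 = -6282$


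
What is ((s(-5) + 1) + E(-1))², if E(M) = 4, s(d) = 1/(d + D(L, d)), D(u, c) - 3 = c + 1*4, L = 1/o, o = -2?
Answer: 196/9 ≈ 21.778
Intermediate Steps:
L = -½ (L = 1/(-2) = -½ ≈ -0.50000)
D(u, c) = 7 + c (D(u, c) = 3 + (c + 1*4) = 3 + (c + 4) = 3 + (4 + c) = 7 + c)
s(d) = 1/(7 + 2*d) (s(d) = 1/(d + (7 + d)) = 1/(7 + 2*d))
((s(-5) + 1) + E(-1))² = ((1/(7 + 2*(-5)) + 1) + 4)² = ((1/(7 - 10) + 1) + 4)² = ((1/(-3) + 1) + 4)² = ((-⅓ + 1) + 4)² = (⅔ + 4)² = (14/3)² = 196/9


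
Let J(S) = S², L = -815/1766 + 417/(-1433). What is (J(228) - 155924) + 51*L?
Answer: -263135791487/2530678 ≈ -1.0398e+5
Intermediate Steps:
L = -1904317/2530678 (L = -815*1/1766 + 417*(-1/1433) = -815/1766 - 417/1433 = -1904317/2530678 ≈ -0.75249)
(J(228) - 155924) + 51*L = (228² - 155924) + 51*(-1904317/2530678) = (51984 - 155924) - 97120167/2530678 = -103940 - 97120167/2530678 = -263135791487/2530678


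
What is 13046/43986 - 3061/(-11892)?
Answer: 16099121/29060084 ≈ 0.55399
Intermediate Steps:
13046/43986 - 3061/(-11892) = 13046*(1/43986) - 3061*(-1/11892) = 6523/21993 + 3061/11892 = 16099121/29060084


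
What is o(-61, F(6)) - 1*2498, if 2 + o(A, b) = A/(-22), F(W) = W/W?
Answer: -54939/22 ≈ -2497.2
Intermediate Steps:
F(W) = 1
o(A, b) = -2 - A/22 (o(A, b) = -2 + A/(-22) = -2 + A*(-1/22) = -2 - A/22)
o(-61, F(6)) - 1*2498 = (-2 - 1/22*(-61)) - 1*2498 = (-2 + 61/22) - 2498 = 17/22 - 2498 = -54939/22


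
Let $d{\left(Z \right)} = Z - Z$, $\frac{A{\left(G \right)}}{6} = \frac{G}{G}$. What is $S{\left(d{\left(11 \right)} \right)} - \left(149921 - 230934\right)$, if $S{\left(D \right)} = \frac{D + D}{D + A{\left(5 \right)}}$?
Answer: $81013$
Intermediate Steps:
$A{\left(G \right)} = 6$ ($A{\left(G \right)} = 6 \frac{G}{G} = 6 \cdot 1 = 6$)
$d{\left(Z \right)} = 0$
$S{\left(D \right)} = \frac{2 D}{6 + D}$ ($S{\left(D \right)} = \frac{D + D}{D + 6} = \frac{2 D}{6 + D}$)
$S{\left(d{\left(11 \right)} \right)} - \left(149921 - 230934\right) = 2 \cdot 0 \frac{1}{6 + 0} - \left(149921 - 230934\right) = 2 \cdot 0 \cdot \frac{1}{6} - -81013 = 2 \cdot 0 \cdot \frac{1}{6} + 81013 = 0 + 81013 = 81013$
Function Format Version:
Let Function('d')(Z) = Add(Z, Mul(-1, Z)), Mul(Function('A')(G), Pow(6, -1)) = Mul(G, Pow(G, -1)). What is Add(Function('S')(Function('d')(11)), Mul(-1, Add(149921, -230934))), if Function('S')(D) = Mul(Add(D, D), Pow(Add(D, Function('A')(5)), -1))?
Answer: 81013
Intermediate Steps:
Function('A')(G) = 6 (Function('A')(G) = Mul(6, Mul(G, Pow(G, -1))) = Mul(6, 1) = 6)
Function('d')(Z) = 0
Function('S')(D) = Mul(2, D, Pow(Add(6, D), -1)) (Function('S')(D) = Mul(Add(D, D), Pow(Add(D, 6), -1)) = Mul(Mul(2, D), Pow(Add(6, D), -1)) = Mul(2, D, Pow(Add(6, D), -1)))
Add(Function('S')(Function('d')(11)), Mul(-1, Add(149921, -230934))) = Add(Mul(2, 0, Pow(Add(6, 0), -1)), Mul(-1, Add(149921, -230934))) = Add(Mul(2, 0, Pow(6, -1)), Mul(-1, -81013)) = Add(Mul(2, 0, Rational(1, 6)), 81013) = Add(0, 81013) = 81013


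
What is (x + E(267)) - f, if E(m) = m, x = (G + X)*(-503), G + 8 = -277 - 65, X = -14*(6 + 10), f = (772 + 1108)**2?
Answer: -3245411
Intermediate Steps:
f = 3534400 (f = 1880**2 = 3534400)
X = -224 (X = -14*16 = -224)
G = -350 (G = -8 + (-277 - 65) = -8 - 342 = -350)
x = 288722 (x = (-350 - 224)*(-503) = -574*(-503) = 288722)
(x + E(267)) - f = (288722 + 267) - 1*3534400 = 288989 - 3534400 = -3245411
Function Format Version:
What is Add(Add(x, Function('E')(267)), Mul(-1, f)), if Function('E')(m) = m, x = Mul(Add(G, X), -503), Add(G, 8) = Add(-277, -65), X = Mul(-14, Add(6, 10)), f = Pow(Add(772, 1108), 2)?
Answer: -3245411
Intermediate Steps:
f = 3534400 (f = Pow(1880, 2) = 3534400)
X = -224 (X = Mul(-14, 16) = -224)
G = -350 (G = Add(-8, Add(-277, -65)) = Add(-8, -342) = -350)
x = 288722 (x = Mul(Add(-350, -224), -503) = Mul(-574, -503) = 288722)
Add(Add(x, Function('E')(267)), Mul(-1, f)) = Add(Add(288722, 267), Mul(-1, 3534400)) = Add(288989, -3534400) = -3245411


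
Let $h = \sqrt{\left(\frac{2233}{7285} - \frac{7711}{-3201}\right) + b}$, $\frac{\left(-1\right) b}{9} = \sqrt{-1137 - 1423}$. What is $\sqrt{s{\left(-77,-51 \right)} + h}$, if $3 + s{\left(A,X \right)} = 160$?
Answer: $\frac{\sqrt{705577531463325 + 4239870 \sqrt{2119935} \sqrt{1439147 - 76317660 i \sqrt{10}}}}{2119935} \approx 13.132 - 0.57279 i$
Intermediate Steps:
$s{\left(A,X \right)} = 157$ ($s{\left(A,X \right)} = -3 + 160 = 157$)
$b = - 144 i \sqrt{10}$ ($b = - 9 \sqrt{-1137 - 1423} = - 9 \sqrt{-2560} = - 9 \cdot 16 i \sqrt{10} = - 144 i \sqrt{10} \approx - 455.37 i$)
$h = \sqrt{\frac{5756588}{2119935} - 144 i \sqrt{10}}$ ($h = \sqrt{\left(\frac{2233}{7285} - \frac{7711}{-3201}\right) - 144 i \sqrt{10}} = \sqrt{\left(2233 \cdot \frac{1}{7285} - - \frac{701}{291}\right) - 144 i \sqrt{10}} = \sqrt{\left(\frac{2233}{7285} + \frac{701}{291}\right) - 144 i \sqrt{10}} = \sqrt{\frac{5756588}{2119935} - 144 i \sqrt{10}} \approx 15.134 - 15.044 i$)
$\sqrt{s{\left(-77,-51 \right)} + h} = \sqrt{157 + \frac{2 \sqrt{3050898095445 - 161788478552100 i \sqrt{10}}}{2119935}}$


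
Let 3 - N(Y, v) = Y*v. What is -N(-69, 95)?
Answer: -6558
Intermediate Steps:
N(Y, v) = 3 - Y*v
-N(-69, 95) = -(3 - 1*(-69)*95) = -(3 + 6555) = -1*6558 = -6558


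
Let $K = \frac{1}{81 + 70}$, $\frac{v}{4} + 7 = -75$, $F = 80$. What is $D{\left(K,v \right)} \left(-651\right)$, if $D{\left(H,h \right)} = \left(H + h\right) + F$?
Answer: $\frac{24377997}{151} \approx 1.6144 \cdot 10^{5}$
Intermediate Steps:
$v = -328$ ($v = -28 + 4 \left(-75\right) = -28 - 300 = -328$)
$K = \frac{1}{151} \approx 0.0066225$
$D{\left(H,h \right)} = 80 + H + h$ ($D{\left(H,h \right)} = \left(H + h\right) + 80 = 80 + H + h$)
$D{\left(K,v \right)} \left(-651\right) = \left(80 + \frac{1}{151} - 328\right) \left(-651\right) = \left(- \frac{37447}{151}\right) \left(-651\right) = \frac{24377997}{151}$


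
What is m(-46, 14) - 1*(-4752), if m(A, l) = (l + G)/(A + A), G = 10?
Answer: 109290/23 ≈ 4751.7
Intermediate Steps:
m(A, l) = (10 + l)/(2*A) (m(A, l) = (l + 10)/(A + A) = (10 + l)/((2*A)) = (10 + l)*(1/(2*A)) = (10 + l)/(2*A))
m(-46, 14) - 1*(-4752) = (½)*(10 + 14)/(-46) - 1*(-4752) = (½)*(-1/46)*24 + 4752 = -6/23 + 4752 = 109290/23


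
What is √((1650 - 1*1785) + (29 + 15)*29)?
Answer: √1141 ≈ 33.779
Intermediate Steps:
√((1650 - 1*1785) + (29 + 15)*29) = √((1650 - 1785) + 44*29) = √(-135 + 1276) = √1141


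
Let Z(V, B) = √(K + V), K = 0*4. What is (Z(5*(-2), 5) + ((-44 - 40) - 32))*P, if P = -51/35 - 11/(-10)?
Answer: 290/7 - 5*I*√10/14 ≈ 41.429 - 1.1294*I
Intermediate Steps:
P = -5/14 (P = -51*1/35 - 11*(-⅒) = -51/35 + 11/10 = -5/14 ≈ -0.35714)
K = 0
Z(V, B) = √V (Z(V, B) = √(0 + V) = √V)
(Z(5*(-2), 5) + ((-44 - 40) - 32))*P = (√(5*(-2)) + ((-44 - 40) - 32))*(-5/14) = (√(-10) + (-84 - 32))*(-5/14) = (I*√10 - 116)*(-5/14) = (-116 + I*√10)*(-5/14) = 290/7 - 5*I*√10/14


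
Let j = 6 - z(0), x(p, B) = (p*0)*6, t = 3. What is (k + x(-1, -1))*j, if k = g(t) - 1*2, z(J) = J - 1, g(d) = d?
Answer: 7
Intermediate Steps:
x(p, B) = 0 (x(p, B) = 0*6 = 0)
z(J) = -1 + J
j = 7 (j = 6 - (-1 + 0) = 6 - 1*(-1) = 6 + 1 = 7)
k = 1 (k = 3 - 1*2 = 3 - 2 = 1)
(k + x(-1, -1))*j = (1 + 0)*7 = 1*7 = 7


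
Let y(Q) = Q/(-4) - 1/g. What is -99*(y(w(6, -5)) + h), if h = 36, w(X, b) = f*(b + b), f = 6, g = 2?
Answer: -9999/2 ≈ -4999.5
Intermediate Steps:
w(X, b) = 12*b (w(X, b) = 6*(b + b) = 6*(2*b) = 12*b)
y(Q) = -½ - Q/4 (y(Q) = Q/(-4) - 1/2 = Q*(-¼) - 1*½ = -Q/4 - ½ = -½ - Q/4)
-99*(y(w(6, -5)) + h) = -99*((-½ - 3*(-5)) + 36) = -99*((-½ - ¼*(-60)) + 36) = -99*((-½ + 15) + 36) = -99*(29/2 + 36) = -99*101/2 = -9999/2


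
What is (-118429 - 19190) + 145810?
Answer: 8191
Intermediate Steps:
(-118429 - 19190) + 145810 = -137619 + 145810 = 8191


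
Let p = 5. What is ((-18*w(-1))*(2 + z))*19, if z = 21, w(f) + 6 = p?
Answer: 7866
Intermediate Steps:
w(f) = -1 (w(f) = -6 + 5 = -1)
((-18*w(-1))*(2 + z))*19 = ((-18*(-1))*(2 + 21))*19 = (18*23)*19 = 414*19 = 7866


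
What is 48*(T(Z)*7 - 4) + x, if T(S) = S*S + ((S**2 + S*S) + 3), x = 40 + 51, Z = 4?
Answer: 17035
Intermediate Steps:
x = 91
T(S) = 3 + 3*S**2 (T(S) = S**2 + ((S**2 + S**2) + 3) = S**2 + (2*S**2 + 3) = S**2 + (3 + 2*S**2) = 3 + 3*S**2)
48*(T(Z)*7 - 4) + x = 48*((3 + 3*4**2)*7 - 4) + 91 = 48*((3 + 3*16)*7 - 4) + 91 = 48*((3 + 48)*7 - 4) + 91 = 48*(51*7 - 4) + 91 = 48*(357 - 4) + 91 = 48*353 + 91 = 16944 + 91 = 17035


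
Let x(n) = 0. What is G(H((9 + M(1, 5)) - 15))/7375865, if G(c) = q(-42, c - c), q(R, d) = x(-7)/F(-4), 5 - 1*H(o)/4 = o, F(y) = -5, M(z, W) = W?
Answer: 0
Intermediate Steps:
H(o) = 20 - 4*o
q(R, d) = 0 (q(R, d) = 0/(-5) = 0*(-1/5) = 0)
G(c) = 0
G(H((9 + M(1, 5)) - 15))/7375865 = 0/7375865 = 0*(1/7375865) = 0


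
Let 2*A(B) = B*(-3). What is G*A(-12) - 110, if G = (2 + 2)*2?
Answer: 34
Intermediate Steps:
A(B) = -3*B/2 (A(B) = (B*(-3))/2 = (-3*B)/2 = -3*B/2)
G = 8 (G = 4*2 = 8)
G*A(-12) - 110 = 8*(-3/2*(-12)) - 110 = 8*18 - 110 = 144 - 110 = 34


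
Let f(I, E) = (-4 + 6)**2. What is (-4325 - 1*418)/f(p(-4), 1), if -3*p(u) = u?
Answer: -4743/4 ≈ -1185.8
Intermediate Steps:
p(u) = -u/3
f(I, E) = 4 (f(I, E) = 2**2 = 4)
(-4325 - 1*418)/f(p(-4), 1) = (-4325 - 1*418)/4 = (-4325 - 418)*(1/4) = -4743*1/4 = -4743/4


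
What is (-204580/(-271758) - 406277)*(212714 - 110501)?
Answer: -1880869459685703/45293 ≈ -4.1527e+10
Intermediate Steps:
(-204580/(-271758) - 406277)*(212714 - 110501) = (-204580*(-1/271758) - 406277)*102213 = (102290/135879 - 406277)*102213 = -55204410193/135879*102213 = -1880869459685703/45293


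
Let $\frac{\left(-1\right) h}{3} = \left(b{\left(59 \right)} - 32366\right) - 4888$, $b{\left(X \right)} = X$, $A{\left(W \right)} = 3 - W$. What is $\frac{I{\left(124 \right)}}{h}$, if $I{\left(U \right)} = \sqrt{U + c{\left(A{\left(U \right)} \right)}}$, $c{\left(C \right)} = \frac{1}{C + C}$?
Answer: $\frac{\sqrt{60014}}{2454870} \approx 9.9792 \cdot 10^{-5}$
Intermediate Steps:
$c{\left(C \right)} = \frac{1}{2 C}$
$I{\left(U \right)} = \sqrt{U + \frac{1}{2 \left(3 - U\right)}}$
$h = 111585$ ($h = - 3 \left(\left(59 - 32366\right) - 4888\right) = - 3 \left(-32307 - 4888\right) = \left(-3\right) \left(-37195\right) = 111585$)
$\frac{I{\left(124 \right)}}{h} = \frac{\frac{1}{2} \sqrt{2} \sqrt{- \frac{1}{-3 + 124} + 2 \cdot 124}}{111585} = \frac{\sqrt{2} \sqrt{- \frac{1}{121} + 248}}{2} \cdot \frac{1}{111585} = \frac{\sqrt{2} \sqrt{\frac{30007}{121}}}{2} \cdot \frac{1}{111585} = \frac{\sqrt{2} \frac{\sqrt{30007}}{11}}{2} \cdot \frac{1}{111585} = \frac{\sqrt{60014}}{22} \cdot \frac{1}{111585} = \frac{\sqrt{60014}}{2454870}$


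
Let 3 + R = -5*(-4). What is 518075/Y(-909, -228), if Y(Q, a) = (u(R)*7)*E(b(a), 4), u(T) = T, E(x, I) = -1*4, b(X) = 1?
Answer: -30475/28 ≈ -1088.4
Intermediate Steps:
E(x, I) = -4
R = 17 (R = -3 - 5*(-4) = -3 + 20 = 17)
Y(Q, a) = -476 (Y(Q, a) = (17*7)*(-4) = 119*(-4) = -476)
518075/Y(-909, -228) = 518075/(-476) = 518075*(-1/476) = -30475/28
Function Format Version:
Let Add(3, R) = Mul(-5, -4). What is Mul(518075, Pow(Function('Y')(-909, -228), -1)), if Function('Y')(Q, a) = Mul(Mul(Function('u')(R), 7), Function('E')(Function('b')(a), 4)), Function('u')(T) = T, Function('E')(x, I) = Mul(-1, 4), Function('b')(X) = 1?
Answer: Rational(-30475, 28) ≈ -1088.4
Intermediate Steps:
Function('E')(x, I) = -4
R = 17 (R = Add(-3, Mul(-5, -4)) = Add(-3, 20) = 17)
Function('Y')(Q, a) = -476 (Function('Y')(Q, a) = Mul(Mul(17, 7), -4) = Mul(119, -4) = -476)
Mul(518075, Pow(Function('Y')(-909, -228), -1)) = Mul(518075, Pow(-476, -1)) = Mul(518075, Rational(-1, 476)) = Rational(-30475, 28)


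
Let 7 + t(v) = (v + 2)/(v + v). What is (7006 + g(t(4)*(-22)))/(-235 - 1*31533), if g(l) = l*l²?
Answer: -20852923/254144 ≈ -82.052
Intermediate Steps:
t(v) = -7 + (2 + v)/(2*v) (t(v) = -7 + (v + 2)/(v + v) = -7 + (2 + v)/((2*v)) = -7 + (2 + v)*(1/(2*v)) = -7 + (2 + v)/(2*v))
g(l) = l³
(7006 + g(t(4)*(-22)))/(-235 - 1*31533) = (7006 + ((-13/2 + 1/4)*(-22))³)/(-235 - 1*31533) = (7006 + ((-13/2 + ¼)*(-22))³)/(-235 - 31533) = (7006 + (-25/4*(-22))³)/(-31768) = (7006 + (275/2)³)*(-1/31768) = (7006 + 20796875/8)*(-1/31768) = (20852923/8)*(-1/31768) = -20852923/254144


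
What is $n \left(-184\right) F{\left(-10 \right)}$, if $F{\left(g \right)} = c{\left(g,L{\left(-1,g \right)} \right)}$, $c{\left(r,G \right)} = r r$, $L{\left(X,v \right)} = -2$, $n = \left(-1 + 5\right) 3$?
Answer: $-220800$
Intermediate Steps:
$n = 12$ ($n = 4 \cdot 3 = 12$)
$c{\left(r,G \right)} = r^{2}$
$F{\left(g \right)} = g^{2}$
$n \left(-184\right) F{\left(-10 \right)} = 12 \left(-184\right) \left(-10\right)^{2} = \left(-2208\right) 100 = -220800$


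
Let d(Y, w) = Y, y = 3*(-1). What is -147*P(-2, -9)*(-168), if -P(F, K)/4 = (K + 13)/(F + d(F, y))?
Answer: 98784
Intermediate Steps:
y = -3
P(F, K) = -2*(13 + K)/F (P(F, K) = -4*(K + 13)/(F + F) = -4*(13 + K)/(2*F) = -4*(13 + K)*1/(2*F) = -2*(13 + K)/F)
-147*P(-2, -9)*(-168) = -294*(-13 - 1*(-9))/(-2)*(-168) = -294*(-1)*(-13 + 9)/2*(-168) = -294*(-1)*(-4)/2*(-168) = -147*4*(-168) = -588*(-168) = 98784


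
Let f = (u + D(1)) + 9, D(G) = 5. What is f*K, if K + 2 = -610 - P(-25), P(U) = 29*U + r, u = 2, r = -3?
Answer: 1856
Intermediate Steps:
f = 16 (f = (2 + 5) + 9 = 7 + 9 = 16)
P(U) = -3 + 29*U (P(U) = 29*U - 3 = -3 + 29*U)
K = 116 (K = -2 + (-610 - (-3 + 29*(-25))) = -2 + (-610 - (-3 - 725)) = -2 + (-610 - 1*(-728)) = -2 + (-610 + 728) = -2 + 118 = 116)
f*K = 16*116 = 1856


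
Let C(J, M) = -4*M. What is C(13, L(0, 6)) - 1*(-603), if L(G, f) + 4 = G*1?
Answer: 619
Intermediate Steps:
L(G, f) = -4 + G (L(G, f) = -4 + G*1 = -4 + G)
C(13, L(0, 6)) - 1*(-603) = -4*(-4 + 0) - 1*(-603) = -4*(-4) + 603 = 16 + 603 = 619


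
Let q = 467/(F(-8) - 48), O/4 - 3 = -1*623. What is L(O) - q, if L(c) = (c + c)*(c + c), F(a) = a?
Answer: 1377690067/56 ≈ 2.4602e+7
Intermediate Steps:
O = -2480 (O = 12 + 4*(-1*623) = 12 + 4*(-623) = 12 - 2492 = -2480)
L(c) = 4*c**2 (L(c) = (2*c)*(2*c) = 4*c**2)
q = -467/56 (q = 467/(-8 - 48) = 467/(-56) = 467*(-1/56) = -467/56 ≈ -8.3393)
L(O) - q = 4*(-2480)**2 - 1*(-467/56) = 4*6150400 + 467/56 = 24601600 + 467/56 = 1377690067/56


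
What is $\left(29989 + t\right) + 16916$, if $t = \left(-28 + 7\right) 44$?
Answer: $45981$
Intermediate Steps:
$t = -924$ ($t = \left(-21\right) 44 = -924$)
$\left(29989 + t\right) + 16916 = \left(29989 - 924\right) + 16916 = 29065 + 16916 = 45981$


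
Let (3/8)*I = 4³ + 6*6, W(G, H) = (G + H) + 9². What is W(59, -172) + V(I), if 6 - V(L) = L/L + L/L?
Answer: -28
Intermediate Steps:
W(G, H) = 81 + G + H (W(G, H) = (G + H) + 81 = 81 + G + H)
I = 800/3 (I = 8*(4³ + 6*6)/3 = 8*(64 + 36)/3 = (8/3)*100 = 800/3 ≈ 266.67)
V(L) = 4 (V(L) = 6 - (L/L + L/L) = 6 - (1 + 1) = 6 - 1*2 = 6 - 2 = 4)
W(59, -172) + V(I) = (81 + 59 - 172) + 4 = -32 + 4 = -28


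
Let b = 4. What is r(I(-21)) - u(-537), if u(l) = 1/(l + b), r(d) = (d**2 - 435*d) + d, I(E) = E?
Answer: 5092816/533 ≈ 9555.0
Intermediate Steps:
r(d) = d**2 - 434*d
u(l) = 1/(4 + l) (u(l) = 1/(l + 4) = 1/(4 + l))
r(I(-21)) - u(-537) = -21*(-434 - 21) - 1/(4 - 537) = -21*(-455) - 1/(-533) = 9555 - 1*(-1/533) = 9555 + 1/533 = 5092816/533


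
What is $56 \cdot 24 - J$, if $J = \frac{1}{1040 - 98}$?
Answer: $\frac{1266047}{942} \approx 1344.0$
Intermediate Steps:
$J = \frac{1}{942} \approx 0.0010616$
$56 \cdot 24 - J = 56 \cdot 24 - \frac{1}{942} = 1344 - \frac{1}{942} = \frac{1266047}{942}$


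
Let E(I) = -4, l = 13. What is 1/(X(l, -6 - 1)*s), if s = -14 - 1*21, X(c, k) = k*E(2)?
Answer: -1/980 ≈ -0.0010204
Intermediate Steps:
X(c, k) = -4*k (X(c, k) = k*(-4) = -4*k)
s = -35 (s = -14 - 21 = -35)
1/(X(l, -6 - 1)*s) = 1/(-4*(-6 - 1)*(-35)) = 1/(-4*(-7)*(-35)) = 1/(28*(-35)) = 1/(-980) = -1/980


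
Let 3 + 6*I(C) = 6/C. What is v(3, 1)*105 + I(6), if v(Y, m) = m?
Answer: 314/3 ≈ 104.67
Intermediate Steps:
I(C) = -½ + 1/C (I(C) = -½ + (6/C)/6 = -½ + 1/C)
v(3, 1)*105 + I(6) = 1*105 + (½)*(2 - 1*6)/6 = 105 + (½)*(⅙)*(2 - 6) = 105 + (½)*(⅙)*(-4) = 105 - ⅓ = 314/3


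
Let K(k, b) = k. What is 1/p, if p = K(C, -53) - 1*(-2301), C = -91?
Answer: 1/2210 ≈ 0.00045249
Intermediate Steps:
p = 2210 (p = -91 - 1*(-2301) = -91 + 2301 = 2210)
1/p = 1/2210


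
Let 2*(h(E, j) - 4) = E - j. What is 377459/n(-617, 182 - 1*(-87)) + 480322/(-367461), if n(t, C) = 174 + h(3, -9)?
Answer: 138613082351/67612824 ≈ 2050.1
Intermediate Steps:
h(E, j) = 4 + E/2 - j/2 (h(E, j) = 4 + (E - j)/2 = 4 + (E/2 - j/2) = 4 + E/2 - j/2)
n(t, C) = 184 (n(t, C) = 174 + (4 + (½)*3 - ½*(-9)) = 174 + (4 + 3/2 + 9/2) = 174 + 10 = 184)
377459/n(-617, 182 - 1*(-87)) + 480322/(-367461) = 377459/184 + 480322/(-367461) = 377459*(1/184) + 480322*(-1/367461) = 377459/184 - 480322/367461 = 138613082351/67612824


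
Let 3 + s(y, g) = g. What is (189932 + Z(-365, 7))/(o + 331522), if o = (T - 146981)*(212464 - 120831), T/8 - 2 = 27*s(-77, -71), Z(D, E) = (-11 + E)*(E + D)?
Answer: -63788/4977058065 ≈ -1.2816e-5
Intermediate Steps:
s(y, g) = -3 + g
Z(D, E) = (-11 + E)*(D + E)
T = -15968 (T = 16 + 8*(27*(-3 - 71)) = 16 + 8*(27*(-74)) = 16 + 8*(-1998) = 16 - 15984 = -15968)
o = -14931505717 (o = (-15968 - 146981)*(212464 - 120831) = -162949*91633 = -14931505717)
(189932 + Z(-365, 7))/(o + 331522) = (189932 + (7² - 11*(-365) - 11*7 - 365*7))/(-14931505717 + 331522) = (189932 + (49 + 4015 - 77 - 2555))/(-14931174195) = (189932 + 1432)*(-1/14931174195) = 191364*(-1/14931174195) = -63788/4977058065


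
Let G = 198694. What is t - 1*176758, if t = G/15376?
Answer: -1358816157/7688 ≈ -1.7675e+5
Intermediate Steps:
t = 99347/7688 (t = 198694/15376 = 198694*(1/15376) = 99347/7688 ≈ 12.922)
t - 1*176758 = 99347/7688 - 1*176758 = 99347/7688 - 176758 = -1358816157/7688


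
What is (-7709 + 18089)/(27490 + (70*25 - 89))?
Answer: 3460/9717 ≈ 0.35608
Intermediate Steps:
(-7709 + 18089)/(27490 + (70*25 - 89)) = 10380/(27490 + (1750 - 89)) = 10380/(27490 + 1661) = 10380/29151 = 10380*(1/29151) = 3460/9717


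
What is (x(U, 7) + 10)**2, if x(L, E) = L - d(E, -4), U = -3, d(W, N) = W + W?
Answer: 49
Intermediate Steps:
d(W, N) = 2*W
x(L, E) = L - 2*E
(x(U, 7) + 10)**2 = ((-3 - 2*7) + 10)**2 = ((-3 - 14) + 10)**2 = (-17 + 10)**2 = (-7)**2 = 49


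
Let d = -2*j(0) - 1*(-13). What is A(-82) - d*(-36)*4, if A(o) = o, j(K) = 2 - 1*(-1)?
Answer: 926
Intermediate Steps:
j(K) = 3 (j(K) = 2 + 1 = 3)
d = 7 (d = -2*3 - 1*(-13) = -6 + 13 = 7)
A(-82) - d*(-36)*4 = -82 - 7*(-36)*4 = -82 - (-252)*4 = -82 - 1*(-1008) = -82 + 1008 = 926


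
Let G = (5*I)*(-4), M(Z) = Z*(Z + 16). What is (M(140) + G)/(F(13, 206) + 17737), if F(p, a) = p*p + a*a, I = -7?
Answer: 10990/30171 ≈ 0.36426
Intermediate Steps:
F(p, a) = a**2 + p**2 (F(p, a) = p**2 + a**2 = a**2 + p**2)
M(Z) = Z*(16 + Z)
G = 140 (G = (5*(-7))*(-4) = -35*(-4) = 140)
(M(140) + G)/(F(13, 206) + 17737) = (140*(16 + 140) + 140)/((206**2 + 13**2) + 17737) = (140*156 + 140)/((42436 + 169) + 17737) = (21840 + 140)/(42605 + 17737) = 21980/60342 = 21980*(1/60342) = 10990/30171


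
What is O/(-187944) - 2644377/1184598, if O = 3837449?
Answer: -280157177855/12368782584 ≈ -22.650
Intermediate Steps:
O/(-187944) - 2644377/1184598 = 3837449/(-187944) - 2644377/1184598 = 3837449*(-1/187944) - 2644377*1/1184598 = -3837449/187944 - 881459/394866 = -280157177855/12368782584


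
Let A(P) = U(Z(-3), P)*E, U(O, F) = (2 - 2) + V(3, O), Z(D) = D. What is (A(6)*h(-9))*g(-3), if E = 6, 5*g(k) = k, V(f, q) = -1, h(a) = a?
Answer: -162/5 ≈ -32.400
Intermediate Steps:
g(k) = k/5
U(O, F) = -1 (U(O, F) = (2 - 2) - 1 = 0 - 1 = -1)
A(P) = -6 (A(P) = -1*6 = -6)
(A(6)*h(-9))*g(-3) = (-6*(-9))*((1/5)*(-3)) = 54*(-3/5) = -162/5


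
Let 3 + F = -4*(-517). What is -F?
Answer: -2065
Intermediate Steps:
F = 2065 (F = -3 - 4*(-517) = -3 + 2068 = 2065)
-F = -1*2065 = -2065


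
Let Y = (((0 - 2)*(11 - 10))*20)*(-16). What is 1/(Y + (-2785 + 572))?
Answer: -1/1573 ≈ -0.00063573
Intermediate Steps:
Y = 640 (Y = (-2*1*20)*(-16) = -2*20*(-16) = -40*(-16) = 640)
1/(Y + (-2785 + 572)) = 1/(640 + (-2785 + 572)) = 1/(640 - 2213) = 1/(-1573) = -1/1573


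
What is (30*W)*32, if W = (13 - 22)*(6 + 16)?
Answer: -190080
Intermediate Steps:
W = -198 (W = -9*22 = -198)
(30*W)*32 = (30*(-198))*32 = -5940*32 = -190080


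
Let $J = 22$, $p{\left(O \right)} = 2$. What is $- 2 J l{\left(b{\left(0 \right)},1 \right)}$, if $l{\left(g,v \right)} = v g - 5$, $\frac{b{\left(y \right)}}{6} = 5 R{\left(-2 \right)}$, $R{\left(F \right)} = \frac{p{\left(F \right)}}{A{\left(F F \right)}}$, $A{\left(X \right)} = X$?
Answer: $-440$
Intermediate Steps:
$R{\left(F \right)} = \frac{2}{F^{2}}$ ($R{\left(F \right)} = \frac{2}{F F} = \frac{2}{F^{2}}$)
$b{\left(y \right)} = 15$ ($b{\left(y \right)} = 6 \cdot 5 \cdot \frac{2}{4} = 6 \cdot 5 \cdot 2 \cdot \frac{1}{4} = 6 \cdot 5 \cdot \frac{1}{2} = 6 \cdot \frac{5}{2} = 15$)
$l{\left(g,v \right)} = -5 + g v$ ($l{\left(g,v \right)} = g v - 5 = -5 + g v$)
$- 2 J l{\left(b{\left(0 \right)},1 \right)} = \left(-2\right) 22 \left(-5 + 15 \cdot 1\right) = - 44 \left(-5 + 15\right) = \left(-44\right) 10 = -440$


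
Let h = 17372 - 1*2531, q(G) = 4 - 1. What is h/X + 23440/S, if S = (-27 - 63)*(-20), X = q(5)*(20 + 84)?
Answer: 283559/4680 ≈ 60.590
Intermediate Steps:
q(G) = 3
X = 312 (X = 3*(20 + 84) = 3*104 = 312)
S = 1800 (S = -90*(-20) = 1800)
h = 14841 (h = 17372 - 2531 = 14841)
h/X + 23440/S = 14841/312 + 23440/1800 = 14841*(1/312) + 23440*(1/1800) = 4947/104 + 586/45 = 283559/4680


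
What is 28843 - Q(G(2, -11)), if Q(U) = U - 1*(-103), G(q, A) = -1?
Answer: 28741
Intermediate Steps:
Q(U) = 103 + U (Q(U) = U + 103 = 103 + U)
28843 - Q(G(2, -11)) = 28843 - (103 - 1) = 28843 - 1*102 = 28843 - 102 = 28741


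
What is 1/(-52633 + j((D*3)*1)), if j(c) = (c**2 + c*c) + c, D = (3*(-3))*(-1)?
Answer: -1/51148 ≈ -1.9551e-5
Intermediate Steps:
D = 9 (D = -9*(-1) = 9)
j(c) = c + 2*c**2 (j(c) = (c**2 + c**2) + c = 2*c**2 + c = c + 2*c**2)
1/(-52633 + j((D*3)*1)) = 1/(-52633 + ((9*3)*1)*(1 + 2*((9*3)*1))) = 1/(-52633 + (27*1)*(1 + 2*(27*1))) = 1/(-52633 + 27*(1 + 2*27)) = 1/(-52633 + 27*(1 + 54)) = 1/(-52633 + 27*55) = 1/(-52633 + 1485) = 1/(-51148) = -1/51148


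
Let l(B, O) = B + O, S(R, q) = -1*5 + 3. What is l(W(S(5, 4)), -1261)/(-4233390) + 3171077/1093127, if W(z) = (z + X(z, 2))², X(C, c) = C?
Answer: 6729707571/2319615494 ≈ 2.9012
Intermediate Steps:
S(R, q) = -2 (S(R, q) = -5 + 3 = -2)
W(z) = 4*z² (W(z) = (z + z)² = (2*z)² = 4*z²)
l(W(S(5, 4)), -1261)/(-4233390) + 3171077/1093127 = (4*(-2)² - 1261)/(-4233390) + 3171077/1093127 = (4*4 - 1261)*(-1/4233390) + 3171077*(1/1093127) = (16 - 1261)*(-1/4233390) + 453011/156161 = -1245*(-1/4233390) + 453011/156161 = 83/282226 + 453011/156161 = 6729707571/2319615494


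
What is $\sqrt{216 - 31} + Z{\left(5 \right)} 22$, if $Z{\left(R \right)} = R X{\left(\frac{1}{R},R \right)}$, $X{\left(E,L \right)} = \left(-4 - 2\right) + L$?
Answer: $-110 + \sqrt{185} \approx -96.399$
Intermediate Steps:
$X{\left(E,L \right)} = -6 + L$
$Z{\left(R \right)} = R \left(-6 + R\right)$
$\sqrt{216 - 31} + Z{\left(5 \right)} 22 = \sqrt{216 - 31} + 5 \left(-6 + 5\right) 22 = \sqrt{185} + 5 \left(-1\right) 22 = \sqrt{185} - 110 = -110 + \sqrt{185}$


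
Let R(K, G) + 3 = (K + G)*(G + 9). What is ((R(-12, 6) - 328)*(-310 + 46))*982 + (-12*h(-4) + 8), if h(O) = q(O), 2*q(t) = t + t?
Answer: 109143464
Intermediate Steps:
q(t) = t (q(t) = (t + t)/2 = (2*t)/2 = t)
R(K, G) = -3 + (9 + G)*(G + K) (R(K, G) = -3 + (K + G)*(G + 9) = -3 + (G + K)*(9 + G) = -3 + (9 + G)*(G + K))
h(O) = O
((R(-12, 6) - 328)*(-310 + 46))*982 + (-12*h(-4) + 8) = (((-3 + 6² + 9*6 + 9*(-12) + 6*(-12)) - 328)*(-310 + 46))*982 + (-12*(-4) + 8) = (((-3 + 36 + 54 - 108 - 72) - 328)*(-264))*982 + (48 + 8) = ((-93 - 328)*(-264))*982 + 56 = -421*(-264)*982 + 56 = 111144*982 + 56 = 109143408 + 56 = 109143464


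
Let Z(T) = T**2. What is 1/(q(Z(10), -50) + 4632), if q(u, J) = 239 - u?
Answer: 1/4771 ≈ 0.00020960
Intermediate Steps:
1/(q(Z(10), -50) + 4632) = 1/((239 - 1*10**2) + 4632) = 1/((239 - 1*100) + 4632) = 1/((239 - 100) + 4632) = 1/(139 + 4632) = 1/4771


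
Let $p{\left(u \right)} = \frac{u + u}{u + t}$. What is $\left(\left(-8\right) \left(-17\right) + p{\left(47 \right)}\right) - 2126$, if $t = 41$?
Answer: $- \frac{87513}{44} \approx -1988.9$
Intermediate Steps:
$p{\left(u \right)} = \frac{2 u}{41 + u}$ ($p{\left(u \right)} = \frac{u + u}{u + 41} = \frac{2 u}{41 + u}$)
$\left(\left(-8\right) \left(-17\right) + p{\left(47 \right)}\right) - 2126 = \left(\left(-8\right) \left(-17\right) + 2 \cdot 47 \frac{1}{41 + 47}\right) - 2126 = \left(136 + 2 \cdot 47 \cdot \frac{1}{88}\right) - 2126 = \left(136 + \frac{47}{44}\right) - 2126 = \frac{6031}{44} - 2126 = - \frac{87513}{44}$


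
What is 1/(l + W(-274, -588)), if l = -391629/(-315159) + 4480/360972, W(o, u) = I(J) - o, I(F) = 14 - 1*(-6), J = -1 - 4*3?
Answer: 9480297879/2799105827735 ≈ 0.0033869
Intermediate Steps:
J = -13 (J = -1 - 12 = -13)
I(F) = 20 (I(F) = 14 + 6 = 20)
W(o, u) = 20 - o
l = 11898251309/9480297879 (l = -391629*(-1/315159) + 4480*(1/360972) = 130543/105053 + 1120/90243 = 11898251309/9480297879 ≈ 1.2551)
1/(l + W(-274, -588)) = 1/(11898251309/9480297879 + (20 - 1*(-274))) = 1/(11898251309/9480297879 + (20 + 274)) = 1/(11898251309/9480297879 + 294) = 1/(2799105827735/9480297879) = 9480297879/2799105827735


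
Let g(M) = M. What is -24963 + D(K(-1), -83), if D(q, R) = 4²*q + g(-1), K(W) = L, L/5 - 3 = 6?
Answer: -24244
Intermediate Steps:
L = 45 (L = 15 + 5*6 = 15 + 30 = 45)
K(W) = 45
D(q, R) = -1 + 16*q (D(q, R) = 4²*q - 1 = 16*q - 1 = -1 + 16*q)
-24963 + D(K(-1), -83) = -24963 + (-1 + 16*45) = -24963 + (-1 + 720) = -24963 + 719 = -24244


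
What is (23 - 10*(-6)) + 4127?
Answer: 4210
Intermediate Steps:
(23 - 10*(-6)) + 4127 = (23 + 60) + 4127 = 83 + 4127 = 4210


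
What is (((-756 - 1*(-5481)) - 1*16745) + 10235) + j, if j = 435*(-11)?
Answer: -6570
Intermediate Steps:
j = -4785
(((-756 - 1*(-5481)) - 1*16745) + 10235) + j = (((-756 - 1*(-5481)) - 1*16745) + 10235) - 4785 = (((-756 + 5481) - 16745) + 10235) - 4785 = ((4725 - 16745) + 10235) - 4785 = (-12020 + 10235) - 4785 = -1785 - 4785 = -6570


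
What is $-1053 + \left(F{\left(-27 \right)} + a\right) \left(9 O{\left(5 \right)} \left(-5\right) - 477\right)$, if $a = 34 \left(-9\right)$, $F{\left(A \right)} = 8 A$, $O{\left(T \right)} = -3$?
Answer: $177471$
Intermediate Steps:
$a = -306$
$-1053 + \left(F{\left(-27 \right)} + a\right) \left(9 O{\left(5 \right)} \left(-5\right) - 477\right) = -1053 + \left(8 \left(-27\right) - 306\right) \left(9 \left(-3\right) \left(-5\right) - 477\right) = -1053 + \left(-216 - 306\right) \left(\left(-27\right) \left(-5\right) - 477\right) = -1053 - 522 \left(135 - 477\right) = -1053 - -178524 = -1053 + 178524 = 177471$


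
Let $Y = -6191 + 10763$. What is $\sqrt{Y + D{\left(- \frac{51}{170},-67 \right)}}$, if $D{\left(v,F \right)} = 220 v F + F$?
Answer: $\sqrt{8927} \approx 94.483$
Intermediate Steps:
$D{\left(v,F \right)} = F + 220 F v$ ($D{\left(v,F \right)} = 220 F v + F = F + 220 F v$)
$Y = 4572$
$\sqrt{Y + D{\left(- \frac{51}{170},-67 \right)}} = \sqrt{4572 - 67 \left(1 + 220 \left(- \frac{51}{170}\right)\right)} = \sqrt{4572 - 67 \left(1 + 220 \left(\left(-51\right) \frac{1}{170}\right)\right)} = \sqrt{4572 - 67 \left(1 + 220 \left(- \frac{3}{10}\right)\right)} = \sqrt{4572 - 67 \left(1 - 66\right)} = \sqrt{4572 - -4355} = \sqrt{4572 + 4355} = \sqrt{8927}$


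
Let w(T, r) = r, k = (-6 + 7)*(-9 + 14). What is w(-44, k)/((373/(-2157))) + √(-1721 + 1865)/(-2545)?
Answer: -27452301/949285 ≈ -28.919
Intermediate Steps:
k = 5 (k = 1*5 = 5)
w(-44, k)/((373/(-2157))) + √(-1721 + 1865)/(-2545) = 5/((373/(-2157))) + √(-1721 + 1865)/(-2545) = 5/((373*(-1/2157))) + √144*(-1/2545) = 5/(-373/2157) + 12*(-1/2545) = 5*(-2157/373) - 12/2545 = -10785/373 - 12/2545 = -27452301/949285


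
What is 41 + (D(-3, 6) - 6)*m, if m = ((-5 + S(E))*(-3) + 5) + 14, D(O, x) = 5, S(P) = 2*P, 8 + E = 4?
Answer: -17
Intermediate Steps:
E = -4 (E = -8 + 4 = -4)
m = 58 (m = ((-5 + 2*(-4))*(-3) + 5) + 14 = ((-5 - 8)*(-3) + 5) + 14 = (-13*(-3) + 5) + 14 = (39 + 5) + 14 = 44 + 14 = 58)
41 + (D(-3, 6) - 6)*m = 41 + (5 - 6)*58 = 41 - 1*58 = 41 - 58 = -17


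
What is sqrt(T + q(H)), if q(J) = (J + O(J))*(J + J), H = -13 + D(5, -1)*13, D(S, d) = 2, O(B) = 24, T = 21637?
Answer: 27*sqrt(31) ≈ 150.33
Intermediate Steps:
H = 13 (H = -13 + 2*13 = -13 + 26 = 13)
q(J) = 2*J*(24 + J) (q(J) = (J + 24)*(J + J) = (24 + J)*(2*J) = 2*J*(24 + J))
sqrt(T + q(H)) = sqrt(21637 + 2*13*(24 + 13)) = sqrt(21637 + 2*13*37) = sqrt(21637 + 962) = sqrt(22599) = 27*sqrt(31)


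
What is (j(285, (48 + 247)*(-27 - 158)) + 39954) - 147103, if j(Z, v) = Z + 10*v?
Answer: -652614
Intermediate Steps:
(j(285, (48 + 247)*(-27 - 158)) + 39954) - 147103 = ((285 + 10*((48 + 247)*(-27 - 158))) + 39954) - 147103 = ((285 + 10*(295*(-185))) + 39954) - 147103 = ((285 + 10*(-54575)) + 39954) - 147103 = ((285 - 545750) + 39954) - 147103 = (-545465 + 39954) - 147103 = -505511 - 147103 = -652614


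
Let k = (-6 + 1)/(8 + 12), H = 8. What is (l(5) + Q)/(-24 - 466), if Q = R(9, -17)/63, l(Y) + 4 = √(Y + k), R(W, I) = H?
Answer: 122/15435 - √19/980 ≈ 0.0034563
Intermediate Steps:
k = -¼ (k = -5/20 = -5*1/20 = -¼ ≈ -0.25000)
R(W, I) = 8
l(Y) = -4 + √(-¼ + Y) (l(Y) = -4 + √(Y - ¼) = -4 + √(-¼ + Y))
Q = 8/63 ≈ 0.12698
(l(5) + Q)/(-24 - 466) = ((-4 + √(-1 + 4*5)/2) + 8/63)/(-24 - 466) = ((-4 + √(-1 + 20)/2) + 8/63)/(-490) = ((-4 + √19/2) + 8/63)*(-1/490) = (-244/63 + √19/2)*(-1/490) = 122/15435 - √19/980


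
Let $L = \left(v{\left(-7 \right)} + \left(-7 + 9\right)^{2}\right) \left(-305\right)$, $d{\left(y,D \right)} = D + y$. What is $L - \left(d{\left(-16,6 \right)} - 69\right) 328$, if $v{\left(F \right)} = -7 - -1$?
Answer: $26522$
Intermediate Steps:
$v{\left(F \right)} = -6$ ($v{\left(F \right)} = -7 + 1 = -6$)
$L = 610$ ($L = \left(-6 + \left(-7 + 9\right)^{2}\right) \left(-305\right) = \left(-6 + 2^{2}\right) \left(-305\right) = \left(-6 + 4\right) \left(-305\right) = \left(-2\right) \left(-305\right) = 610$)
$L - \left(d{\left(-16,6 \right)} - 69\right) 328 = 610 - \left(\left(6 - 16\right) - 69\right) 328 = 610 - \left(-10 - 69\right) 328 = 610 - \left(-79\right) 328 = 610 - -25912 = 610 + 25912 = 26522$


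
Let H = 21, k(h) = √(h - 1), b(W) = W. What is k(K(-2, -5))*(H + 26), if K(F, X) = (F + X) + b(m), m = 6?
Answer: 47*I*√2 ≈ 66.468*I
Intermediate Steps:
K(F, X) = 6 + F + X (K(F, X) = (F + X) + 6 = 6 + F + X)
k(h) = √(-1 + h)
k(K(-2, -5))*(H + 26) = √(-1 + (6 - 2 - 5))*(21 + 26) = √(-1 - 1)*47 = √(-2)*47 = (I*√2)*47 = 47*I*√2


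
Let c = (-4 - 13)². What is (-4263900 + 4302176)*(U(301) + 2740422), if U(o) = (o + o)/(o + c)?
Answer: 30943267300316/295 ≈ 1.0489e+11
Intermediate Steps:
c = 289 (c = (-17)² = 289)
U(o) = 2*o/(289 + o) (U(o) = (o + o)/(o + 289) = (2*o)/(289 + o) = 2*o/(289 + o))
(-4263900 + 4302176)*(U(301) + 2740422) = (-4263900 + 4302176)*(2*301/(289 + 301) + 2740422) = 38276*(2*301/590 + 2740422) = 38276*(2*301*(1/590) + 2740422) = 38276*(301/295 + 2740422) = 38276*(808424791/295) = 30943267300316/295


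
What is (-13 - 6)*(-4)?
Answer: 76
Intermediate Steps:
(-13 - 6)*(-4) = -19*(-4) = 76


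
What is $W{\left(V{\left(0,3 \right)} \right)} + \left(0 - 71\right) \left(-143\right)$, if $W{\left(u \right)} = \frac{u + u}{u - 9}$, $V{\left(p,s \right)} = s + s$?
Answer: $10149$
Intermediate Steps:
$V{\left(p,s \right)} = 2 s$
$W{\left(u \right)} = \frac{2 u}{-9 + u}$
$W{\left(V{\left(0,3 \right)} \right)} + \left(0 - 71\right) \left(-143\right) = \frac{2 \cdot 2 \cdot 3}{-9 + 2 \cdot 3} + \left(0 - 71\right) \left(-143\right) = 2 \cdot 6 \frac{1}{-9 + 6} - -10153 = 2 \cdot 6 \frac{1}{-3} + 10153 = 2 \cdot 6 \left(- \frac{1}{3}\right) + 10153 = -4 + 10153 = 10149$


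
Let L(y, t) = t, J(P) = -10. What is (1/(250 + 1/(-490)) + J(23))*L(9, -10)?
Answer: 12245000/122499 ≈ 99.960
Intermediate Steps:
(1/(250 + 1/(-490)) + J(23))*L(9, -10) = (1/(250 + 1/(-490)) - 10)*(-10) = (1/(250 - 1/490) - 10)*(-10) = (1/(122499/490) - 10)*(-10) = (490/122499 - 10)*(-10) = -1224500/122499*(-10) = 12245000/122499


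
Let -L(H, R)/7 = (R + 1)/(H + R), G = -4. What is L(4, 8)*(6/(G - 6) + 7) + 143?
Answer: 547/5 ≈ 109.40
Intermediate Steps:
L(H, R) = -7*(1 + R)/(H + R) (L(H, R) = -7*(R + 1)/(H + R) = -7*(1 + R)/(H + R))
L(4, 8)*(6/(G - 6) + 7) + 143 = (7*(-1 - 1*8)/(4 + 8))*(6/(-4 - 6) + 7) + 143 = (7*(-1 - 8)/12)*(6/(-10) + 7) + 143 = (7*(1/12)*(-9))*(-⅒*6 + 7) + 143 = -21*(-⅗ + 7)/4 + 143 = -21/4*32/5 + 143 = -168/5 + 143 = 547/5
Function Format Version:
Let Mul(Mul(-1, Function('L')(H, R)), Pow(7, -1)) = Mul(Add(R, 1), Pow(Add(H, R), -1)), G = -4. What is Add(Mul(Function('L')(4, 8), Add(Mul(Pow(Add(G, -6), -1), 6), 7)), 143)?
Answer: Rational(547, 5) ≈ 109.40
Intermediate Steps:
Function('L')(H, R) = Mul(-7, Pow(Add(H, R), -1), Add(1, R)) (Function('L')(H, R) = Mul(-7, Mul(Add(R, 1), Pow(Add(H, R), -1))) = Mul(-7, Mul(Add(1, R), Pow(Add(H, R), -1))) = Mul(-7, Mul(Pow(Add(H, R), -1), Add(1, R))) = Mul(-7, Pow(Add(H, R), -1), Add(1, R)))
Add(Mul(Function('L')(4, 8), Add(Mul(Pow(Add(G, -6), -1), 6), 7)), 143) = Add(Mul(Mul(7, Pow(Add(4, 8), -1), Add(-1, Mul(-1, 8))), Add(Mul(Pow(Add(-4, -6), -1), 6), 7)), 143) = Add(Mul(Mul(7, Pow(12, -1), Add(-1, -8)), Add(Mul(Pow(-10, -1), 6), 7)), 143) = Add(Mul(Mul(7, Rational(1, 12), -9), Add(Mul(Rational(-1, 10), 6), 7)), 143) = Add(Mul(Rational(-21, 4), Add(Rational(-3, 5), 7)), 143) = Add(Mul(Rational(-21, 4), Rational(32, 5)), 143) = Add(Rational(-168, 5), 143) = Rational(547, 5)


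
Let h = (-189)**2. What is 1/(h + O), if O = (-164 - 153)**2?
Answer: 1/136210 ≈ 7.3416e-6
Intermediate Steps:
h = 35721
O = 100489 (O = (-317)**2 = 100489)
1/(h + O) = 1/(35721 + 100489) = 1/136210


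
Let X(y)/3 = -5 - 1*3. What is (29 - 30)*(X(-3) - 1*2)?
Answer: 26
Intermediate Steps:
X(y) = -24 (X(y) = 3*(-5 - 1*3) = 3*(-5 - 3) = 3*(-8) = -24)
(29 - 30)*(X(-3) - 1*2) = (29 - 30)*(-24 - 1*2) = -(-24 - 2) = -1*(-26) = 26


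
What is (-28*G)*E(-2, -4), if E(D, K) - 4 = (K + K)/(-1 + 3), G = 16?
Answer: 0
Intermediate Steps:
E(D, K) = 4 + K (E(D, K) = 4 + (K + K)/(-1 + 3) = 4 + (2*K)/2 = 4 + (2*K)*(½) = 4 + K)
(-28*G)*E(-2, -4) = (-28*16)*(4 - 4) = -448*0 = 0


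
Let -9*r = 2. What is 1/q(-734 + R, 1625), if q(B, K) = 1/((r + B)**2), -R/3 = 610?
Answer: 532594084/81 ≈ 6.5752e+6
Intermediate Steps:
R = -1830 (R = -3*610 = -1830)
r = -2/9 (r = -1/9*2 = -2/9 ≈ -0.22222)
q(B, K) = (-2/9 + B)**(-2) (q(B, K) = 1/((-2/9 + B)**2) = (-2/9 + B)**(-2))
1/q(-734 + R, 1625) = 1/(81/(-2 + 9*(-734 - 1830))**2) = 1/(81/(-2 + 9*(-2564))**2) = 1/(81/(-2 - 23076)**2) = 1/(81/(-23078)**2) = 1/(81*(1/532594084)) = 1/(81/532594084) = 532594084/81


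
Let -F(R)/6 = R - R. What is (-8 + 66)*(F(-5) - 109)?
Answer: -6322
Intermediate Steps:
F(R) = 0 (F(R) = -6*(R - R) = -6*0 = 0)
(-8 + 66)*(F(-5) - 109) = (-8 + 66)*(0 - 109) = 58*(-109) = -6322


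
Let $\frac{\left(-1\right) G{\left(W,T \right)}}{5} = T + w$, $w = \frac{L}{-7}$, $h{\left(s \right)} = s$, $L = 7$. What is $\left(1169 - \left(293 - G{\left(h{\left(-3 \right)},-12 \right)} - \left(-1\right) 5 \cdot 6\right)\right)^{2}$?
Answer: $829921$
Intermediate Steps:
$w = -1$ ($w = \frac{7}{-7} = 7 \left(- \frac{1}{7}\right) = -1$)
$G{\left(W,T \right)} = 5 - 5 T$ ($G{\left(W,T \right)} = - 5 \left(T - 1\right) = - 5 \left(-1 + T\right) = 5 - 5 T$)
$\left(1169 - \left(293 - G{\left(h{\left(-3 \right)},-12 \right)} - \left(-1\right) 5 \cdot 6\right)\right)^{2} = \left(1169 + \left(\left(\left(-1\right) 5 \cdot 6 - 293\right) + \left(5 - -60\right)\right)\right)^{2} = \left(1169 + \left(\left(\left(-5\right) 6 - 293\right) + \left(5 + 60\right)\right)\right)^{2} = \left(1169 + \left(\left(-30 - 293\right) + 65\right)\right)^{2} = \left(1169 + \left(-323 + 65\right)\right)^{2} = \left(1169 - 258\right)^{2} = 911^{2} = 829921$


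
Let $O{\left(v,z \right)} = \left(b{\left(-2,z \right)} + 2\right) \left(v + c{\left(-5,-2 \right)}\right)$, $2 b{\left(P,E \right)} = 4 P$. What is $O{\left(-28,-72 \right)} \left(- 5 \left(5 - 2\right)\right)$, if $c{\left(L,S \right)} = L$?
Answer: $-990$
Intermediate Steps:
$b{\left(P,E \right)} = 2 P$ ($b{\left(P,E \right)} = \frac{4 P}{2} = 2 P$)
$O{\left(v,z \right)} = 10 - 2 v$ ($O{\left(v,z \right)} = \left(2 \left(-2\right) + 2\right) \left(v - 5\right) = \left(-4 + 2\right) \left(-5 + v\right) = - 2 \left(-5 + v\right) = 10 - 2 v$)
$O{\left(-28,-72 \right)} \left(- 5 \left(5 - 2\right)\right) = \left(10 - -56\right) \left(- 5 \left(5 - 2\right)\right) = \left(10 + 56\right) \left(\left(-5\right) 3\right) = 66 \left(-15\right) = -990$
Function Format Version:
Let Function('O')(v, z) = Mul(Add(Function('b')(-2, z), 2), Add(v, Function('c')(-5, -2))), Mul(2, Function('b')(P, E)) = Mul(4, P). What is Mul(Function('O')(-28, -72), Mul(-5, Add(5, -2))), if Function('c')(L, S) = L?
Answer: -990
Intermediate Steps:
Function('b')(P, E) = Mul(2, P) (Function('b')(P, E) = Mul(Rational(1, 2), Mul(4, P)) = Mul(2, P))
Function('O')(v, z) = Add(10, Mul(-2, v)) (Function('O')(v, z) = Mul(Add(Mul(2, -2), 2), Add(v, -5)) = Mul(Add(-4, 2), Add(-5, v)) = Mul(-2, Add(-5, v)) = Add(10, Mul(-2, v)))
Mul(Function('O')(-28, -72), Mul(-5, Add(5, -2))) = Mul(Add(10, Mul(-2, -28)), Mul(-5, Add(5, -2))) = Mul(Add(10, 56), Mul(-5, 3)) = Mul(66, -15) = -990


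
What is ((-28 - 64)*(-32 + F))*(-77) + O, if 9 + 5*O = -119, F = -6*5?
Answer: -2196168/5 ≈ -4.3923e+5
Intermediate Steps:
F = -30
O = -128/5 (O = -9/5 + (⅕)*(-119) = -9/5 - 119/5 = -128/5 ≈ -25.600)
((-28 - 64)*(-32 + F))*(-77) + O = ((-28 - 64)*(-32 - 30))*(-77) - 128/5 = -92*(-62)*(-77) - 128/5 = 5704*(-77) - 128/5 = -439208 - 128/5 = -2196168/5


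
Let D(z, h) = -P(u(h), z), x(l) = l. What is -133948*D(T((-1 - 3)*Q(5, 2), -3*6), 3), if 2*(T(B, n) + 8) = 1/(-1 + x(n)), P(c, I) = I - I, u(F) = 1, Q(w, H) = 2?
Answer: 0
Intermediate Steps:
P(c, I) = 0
T(B, n) = -8 + 1/(2*(-1 + n))
D(z, h) = 0 (D(z, h) = -1*0 = 0)
-133948*D(T((-1 - 3)*Q(5, 2), -3*6), 3) = -133948*0 = 0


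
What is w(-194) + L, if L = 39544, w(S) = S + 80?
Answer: 39430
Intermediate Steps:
w(S) = 80 + S
w(-194) + L = (80 - 194) + 39544 = -114 + 39544 = 39430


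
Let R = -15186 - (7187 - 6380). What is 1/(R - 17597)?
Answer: -1/33590 ≈ -2.9771e-5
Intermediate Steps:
R = -15993 (R = -15186 - 1*807 = -15186 - 807 = -15993)
1/(R - 17597) = 1/(-15993 - 17597) = 1/(-33590) = -1/33590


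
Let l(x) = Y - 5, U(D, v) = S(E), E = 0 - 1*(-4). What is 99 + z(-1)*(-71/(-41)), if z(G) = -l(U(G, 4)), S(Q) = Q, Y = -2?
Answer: 4556/41 ≈ 111.12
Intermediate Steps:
E = 4 (E = 0 + 4 = 4)
U(D, v) = 4
l(x) = -7 (l(x) = -2 - 5 = -7)
z(G) = 7 (z(G) = -1*(-7) = 7)
99 + z(-1)*(-71/(-41)) = 99 + 7*(-71/(-41)) = 99 + 7*(-71*(-1/41)) = 99 + 7*(71/41) = 99 + 497/41 = 4556/41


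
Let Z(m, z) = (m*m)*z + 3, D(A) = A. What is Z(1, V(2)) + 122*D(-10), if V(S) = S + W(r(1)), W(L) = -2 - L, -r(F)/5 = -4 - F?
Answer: -1242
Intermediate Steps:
r(F) = 20 + 5*F (r(F) = -5*(-4 - F) = 20 + 5*F)
V(S) = -27 + S (V(S) = S + (-2 - (20 + 5*1)) = S + (-2 - (20 + 5)) = S + (-2 - 1*25) = S + (-2 - 25) = S - 27 = -27 + S)
Z(m, z) = 3 + z*m**2 (Z(m, z) = m**2*z + 3 = z*m**2 + 3 = 3 + z*m**2)
Z(1, V(2)) + 122*D(-10) = (3 + (-27 + 2)*1**2) + 122*(-10) = (3 - 25*1) - 1220 = (3 - 25) - 1220 = -22 - 1220 = -1242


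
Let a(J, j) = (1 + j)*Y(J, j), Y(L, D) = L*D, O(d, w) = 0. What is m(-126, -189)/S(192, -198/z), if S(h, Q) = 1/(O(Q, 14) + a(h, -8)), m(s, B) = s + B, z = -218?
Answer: -3386880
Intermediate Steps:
m(s, B) = B + s
Y(L, D) = D*L
a(J, j) = J*j*(1 + j) (a(J, j) = (1 + j)*(j*J) = (1 + j)*(J*j) = J*j*(1 + j))
S(h, Q) = 1/(56*h) (S(h, Q) = 1/(0 + h*(-8)*(1 - 8)) = 1/(0 + h*(-8)*(-7)) = 1/(0 + 56*h) = 1/(56*h))
m(-126, -189)/S(192, -198/z) = (-189 - 126)/(((1/56)/192)) = -315/((1/56)*(1/192)) = -315/1/10752 = -315*10752 = -3386880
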